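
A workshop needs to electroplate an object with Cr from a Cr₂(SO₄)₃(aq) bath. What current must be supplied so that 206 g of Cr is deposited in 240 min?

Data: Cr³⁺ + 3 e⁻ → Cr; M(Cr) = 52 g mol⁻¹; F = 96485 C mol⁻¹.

n(Cr) = 206 / 52 = 3.962 mol.
n(e⁻) = 3 × 3.962 = 11.88 mol.
Q = n(e⁻)·F = 11.88 × 96485 = 1147000 C.
I = Q/t = 1147000 / 14400 s = 79.6 A.

79.6 A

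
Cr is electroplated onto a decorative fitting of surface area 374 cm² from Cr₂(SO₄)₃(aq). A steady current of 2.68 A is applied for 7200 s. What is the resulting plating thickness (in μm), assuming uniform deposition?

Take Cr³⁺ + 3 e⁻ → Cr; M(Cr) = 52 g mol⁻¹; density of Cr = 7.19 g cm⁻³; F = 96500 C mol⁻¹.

Q = I·t = 2.680 × 7200.0 = 19300 C; n(e⁻) = 0.2000 mol.
n(Cr) = n(e⁻)/3 = 0.06665 mol, so m = 0.06665 × 52 = 3.466 g.
Volume = m/ρ = 3.466 / 7.19 = 0.4821 cm³.
Thickness = V/A = 0.4821 / 374 = 0.00129 cm = 12.9 μm.

12.9 μm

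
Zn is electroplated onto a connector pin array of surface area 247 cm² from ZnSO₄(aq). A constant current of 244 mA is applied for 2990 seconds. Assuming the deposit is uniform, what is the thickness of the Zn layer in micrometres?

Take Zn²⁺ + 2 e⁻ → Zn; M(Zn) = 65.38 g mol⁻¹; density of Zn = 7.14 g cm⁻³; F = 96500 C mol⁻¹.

Q = I·t = 0.2440 × 2990.0 = 729.6 C; n(e⁻) = 0.007560 mol.
n(Zn) = n(e⁻)/2 = 0.003780 mol, so m = 0.003780 × 65.38 = 0.2471 g.
Volume = m/ρ = 0.2471 / 7.14 = 0.03461 cm³.
Thickness = V/A = 0.03461 / 247 = 1.40 × 10⁻⁴ cm = 1.40 μm.

1.40 μm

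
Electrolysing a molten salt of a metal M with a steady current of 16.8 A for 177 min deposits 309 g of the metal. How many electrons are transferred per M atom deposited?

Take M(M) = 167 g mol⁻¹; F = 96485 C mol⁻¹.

1

Q = I·t = 16.80 A × 10620 s = 178400 C, so n(e⁻) = 178400/96485 = 1.849 mol.
n(M) deposited = 309 / 167 = 1.850 mol.
Electrons per atom = n(e⁻)/n(M) = 1.849 / 1.850 = 0.999 ≈ 1, so the ion is M⁺.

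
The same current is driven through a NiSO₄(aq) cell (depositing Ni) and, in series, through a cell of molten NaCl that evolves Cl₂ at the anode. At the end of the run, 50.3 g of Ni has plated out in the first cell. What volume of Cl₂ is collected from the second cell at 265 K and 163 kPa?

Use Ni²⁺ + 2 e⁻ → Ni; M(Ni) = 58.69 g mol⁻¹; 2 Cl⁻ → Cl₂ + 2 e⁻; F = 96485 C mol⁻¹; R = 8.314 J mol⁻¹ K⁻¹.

n(Ni) = 50.3 / 58.69 = 0.8570 mol, so n(e⁻) = 2 × 0.8570 = 1.714 mol.
The cells are in series, so the same 1.714 mol of electrons passes through the second cell.
2 Cl⁻ → Cl₂ + 2 e⁻ — 2 mol e⁻ per mol Cl₂, so n(Cl₂) = 1.714/2 = 0.8570 mol.
V = nRT/P = (0.8570 × 8.314 × 265) / (163 × 10³) = 0.0116 m³ = 11.6 L.

11.6 L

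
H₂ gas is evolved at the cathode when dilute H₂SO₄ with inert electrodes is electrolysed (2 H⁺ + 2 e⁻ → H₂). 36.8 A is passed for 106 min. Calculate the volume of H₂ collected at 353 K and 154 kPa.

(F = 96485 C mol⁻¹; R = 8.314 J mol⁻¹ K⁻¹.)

23.1 L

Q = I·t = 36.80 A × 6360.0 s = 234000 C.
n(e⁻) = Q/F = 234000 / 96485 = 2.426 mol.
2 electrons are transferred per H₂ molecule, so n(H₂) = 2.426 / 2 = 1.213 mol.
V = nRT/P = (1.213 × 8.314 × 353) / (154 × 10³ Pa) = 0.0231 m³ = 23.1 L.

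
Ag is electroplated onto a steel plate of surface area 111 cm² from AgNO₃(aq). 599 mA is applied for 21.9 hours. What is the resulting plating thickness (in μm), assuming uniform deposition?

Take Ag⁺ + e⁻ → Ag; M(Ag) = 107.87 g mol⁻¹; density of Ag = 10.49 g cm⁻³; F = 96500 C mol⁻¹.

Q = I·t = 0.5990 × 78840 = 47230 C; n(e⁻) = 0.4894 mol.
n(Ag) = n(e⁻)/1 = 0.4894 mol, so m = 0.4894 × 107.87 = 52.79 g.
Volume = m/ρ = 52.79 / 10.49 = 5.032 cm³.
Thickness = V/A = 5.032 / 111 = 0.0453 cm = 453 μm.

453 μm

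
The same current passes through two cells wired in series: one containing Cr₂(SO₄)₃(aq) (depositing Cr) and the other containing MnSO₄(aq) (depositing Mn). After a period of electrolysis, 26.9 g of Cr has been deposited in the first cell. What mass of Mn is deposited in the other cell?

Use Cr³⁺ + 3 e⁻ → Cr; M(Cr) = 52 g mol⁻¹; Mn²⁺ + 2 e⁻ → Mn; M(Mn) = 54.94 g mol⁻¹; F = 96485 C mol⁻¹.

n(Cr) = 26.9 / 52 = 0.5173 mol.
Since Cr³⁺ + 3 e⁻ → Cr, n(e⁻) passed = 3 × 0.5173 = 1.552 mol.
Cells in series carry the same charge, so the same 1.552 mol of electrons passes through cell 2.
Mn²⁺ + 2 e⁻ → Mn, so n(Mn) = 1.552 / 2 = 0.7760 mol.
m(Mn) = 0.7760 × 54.94 = 42.6 g.

42.6 g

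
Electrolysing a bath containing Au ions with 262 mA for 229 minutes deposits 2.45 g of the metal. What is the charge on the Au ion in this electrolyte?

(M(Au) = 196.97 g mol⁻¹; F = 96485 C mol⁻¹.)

+3

Q = I·t = 0.2620 A × 13740 s = 3600 C, so n(e⁻) = 3600/96485 = 0.03731 mol.
n(Au) deposited = 2.45 / 196.97 = 0.01244 mol.
Electrons per atom = n(e⁻)/n(Au) = 0.03731 / 0.01244 = 3.00 ≈ 3, so the ion is Au³⁺.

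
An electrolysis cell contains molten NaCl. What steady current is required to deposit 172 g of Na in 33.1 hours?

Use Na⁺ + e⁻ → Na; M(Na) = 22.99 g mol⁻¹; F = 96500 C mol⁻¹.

n(Na) = 172 / 22.99 = 7.482 mol.
n(e⁻) = 1 × 7.482 = 7.482 mol.
Q = n(e⁻)·F = 7.482 × 96500 = 722000 C.
I = Q/t = 722000 / 119160 s = 6.06 A.

6.06 A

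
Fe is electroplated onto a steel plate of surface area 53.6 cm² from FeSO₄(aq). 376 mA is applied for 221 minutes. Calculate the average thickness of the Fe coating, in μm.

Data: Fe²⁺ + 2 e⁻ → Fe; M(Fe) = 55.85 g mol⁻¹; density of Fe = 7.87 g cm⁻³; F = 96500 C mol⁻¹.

Q = I·t = 0.3760 × 13260 = 4986 C; n(e⁻) = 0.05167 mol.
n(Fe) = n(e⁻)/2 = 0.02583 mol, so m = 0.02583 × 55.85 = 1.443 g.
Volume = m/ρ = 1.443 / 7.87 = 0.1833 cm³.
Thickness = V/A = 0.1833 / 53.6 = 0.00342 cm = 34.2 μm.

34.2 μm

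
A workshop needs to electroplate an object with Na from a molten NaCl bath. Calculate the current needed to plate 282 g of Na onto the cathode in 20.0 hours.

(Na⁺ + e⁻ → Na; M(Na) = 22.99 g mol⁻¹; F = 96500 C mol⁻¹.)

n(Na) = 282 / 22.99 = 12.27 mol.
n(e⁻) = 1 × 12.27 = 12.27 mol.
Q = n(e⁻)·F = 12.27 × 96500 = 1184000 C.
I = Q/t = 1184000 / 72000 s = 16.4 A.

16.4 A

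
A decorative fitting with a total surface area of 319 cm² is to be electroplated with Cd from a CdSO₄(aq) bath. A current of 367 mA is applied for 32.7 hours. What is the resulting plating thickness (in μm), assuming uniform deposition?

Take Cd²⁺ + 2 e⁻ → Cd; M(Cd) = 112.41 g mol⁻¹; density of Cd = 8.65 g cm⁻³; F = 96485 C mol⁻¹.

91.2 μm

Q = I·t = 0.3670 × 117720 = 43200 C; n(e⁻) = 0.4478 mol.
n(Cd) = n(e⁻)/2 = 0.2239 mol, so m = 0.2239 × 112.41 = 25.17 g.
Volume = m/ρ = 25.17 / 8.65 = 2.909 cm³.
Thickness = V/A = 2.909 / 319 = 0.00912 cm = 91.2 μm.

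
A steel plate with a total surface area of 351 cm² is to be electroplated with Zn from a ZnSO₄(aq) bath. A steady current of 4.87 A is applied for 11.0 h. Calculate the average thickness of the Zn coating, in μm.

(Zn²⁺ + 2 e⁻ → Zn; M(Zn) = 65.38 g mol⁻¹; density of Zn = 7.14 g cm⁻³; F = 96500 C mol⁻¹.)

Q = I·t = 4.870 × 39600 = 192900 C; n(e⁻) = 1.998 mol.
n(Zn) = n(e⁻)/2 = 0.9992 mol, so m = 0.9992 × 65.38 = 65.33 g.
Volume = m/ρ = 65.33 / 7.14 = 9.150 cm³.
Thickness = V/A = 9.150 / 351 = 0.0261 cm = 261 μm.

261 μm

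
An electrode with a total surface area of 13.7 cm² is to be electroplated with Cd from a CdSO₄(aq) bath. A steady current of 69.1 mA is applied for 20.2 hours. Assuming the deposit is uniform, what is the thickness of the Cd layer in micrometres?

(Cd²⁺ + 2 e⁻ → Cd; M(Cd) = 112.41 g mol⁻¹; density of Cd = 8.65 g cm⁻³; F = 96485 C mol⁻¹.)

Q = I·t = 0.06910 × 72720 = 5025 C; n(e⁻) = 0.05208 mol.
n(Cd) = n(e⁻)/2 = 0.02604 mol, so m = 0.02604 × 112.41 = 2.927 g.
Volume = m/ρ = 2.927 / 8.65 = 0.3384 cm³.
Thickness = V/A = 0.3384 / 13.7 = 0.0247 cm = 247 μm.

247 μm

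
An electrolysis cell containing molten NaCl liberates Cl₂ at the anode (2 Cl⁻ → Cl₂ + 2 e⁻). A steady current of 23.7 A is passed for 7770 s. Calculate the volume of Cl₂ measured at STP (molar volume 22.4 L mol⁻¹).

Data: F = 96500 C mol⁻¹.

21.4 L

Q = I·t = 23.70 A × 7770.0 s = 184100 C.
n(e⁻) = Q/F = 184100 / 96500 = 1.908 mol.
2 electrons are transferred per Cl₂ molecule, so n(Cl₂) = 1.908 / 2 = 0.9541 mol.
V = n × V_m = 0.9541 × 22.4 = 21.4 L.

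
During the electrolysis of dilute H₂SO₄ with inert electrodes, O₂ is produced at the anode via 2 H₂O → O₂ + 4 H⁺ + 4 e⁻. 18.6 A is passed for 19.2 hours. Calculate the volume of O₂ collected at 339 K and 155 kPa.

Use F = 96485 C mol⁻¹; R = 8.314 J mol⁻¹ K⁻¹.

60.6 L

Q = I·t = 18.60 A × 69120 s = 1286000 C.
n(e⁻) = Q/F = 1286000 / 96485 = 13.32 mol.
4 electrons are transferred per O₂ molecule, so n(O₂) = 13.32 / 4 = 3.331 mol.
V = nRT/P = (3.331 × 8.314 × 339) / (155 × 10³ Pa) = 0.0606 m³ = 60.6 L.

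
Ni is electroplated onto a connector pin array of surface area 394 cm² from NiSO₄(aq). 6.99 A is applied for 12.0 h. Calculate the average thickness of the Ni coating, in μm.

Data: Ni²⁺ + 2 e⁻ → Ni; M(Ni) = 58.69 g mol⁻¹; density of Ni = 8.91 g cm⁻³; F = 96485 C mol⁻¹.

262 μm

Q = I·t = 6.990 × 43200 = 302000 C; n(e⁻) = 3.130 mol.
n(Ni) = n(e⁻)/2 = 1.565 mol, so m = 1.565 × 58.69 = 91.84 g.
Volume = m/ρ = 91.84 / 8.91 = 10.31 cm³.
Thickness = V/A = 10.31 / 394 = 0.0262 cm = 262 μm.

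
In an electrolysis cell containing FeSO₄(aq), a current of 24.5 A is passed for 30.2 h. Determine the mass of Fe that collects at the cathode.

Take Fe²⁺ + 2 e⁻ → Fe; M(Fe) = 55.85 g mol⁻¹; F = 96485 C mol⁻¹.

Q = I·t = 24.50 A × 108720 s = 2664000 C.
n(e⁻) = Q/F = 2664000 / 96485 = 27.61 mol.
Fe²⁺ + 2 e⁻ → Fe, so n(Fe) = n(e⁻)/2 = 13.80 mol.
m = n·M = 13.80 × 55.85 = 771 g.

771 g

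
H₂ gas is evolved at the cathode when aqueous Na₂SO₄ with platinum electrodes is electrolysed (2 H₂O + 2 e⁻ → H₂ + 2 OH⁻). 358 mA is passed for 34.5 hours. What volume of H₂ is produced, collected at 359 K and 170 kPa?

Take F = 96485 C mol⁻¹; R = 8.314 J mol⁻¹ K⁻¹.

Q = I·t = 0.3580 A × 124200 s = 44460 C.
n(e⁻) = Q/F = 44460 / 96485 = 0.4608 mol.
2 electrons are transferred per H₂ molecule, so n(H₂) = 0.4608 / 2 = 0.2304 mol.
V = nRT/P = (0.2304 × 8.314 × 359) / (170 × 10³ Pa) = 0.00405 m³ = 4.05 L.

4.05 L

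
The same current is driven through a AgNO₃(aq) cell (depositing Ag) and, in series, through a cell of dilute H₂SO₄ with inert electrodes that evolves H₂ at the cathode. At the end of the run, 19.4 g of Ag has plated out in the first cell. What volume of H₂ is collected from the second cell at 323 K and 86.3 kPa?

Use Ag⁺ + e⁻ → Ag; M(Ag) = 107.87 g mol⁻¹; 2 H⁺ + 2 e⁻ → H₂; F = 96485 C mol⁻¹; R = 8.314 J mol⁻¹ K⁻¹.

2.80 L

n(Ag) = 19.4 / 107.87 = 0.1798 mol, so n(e⁻) = 1 × 0.1798 = 0.1798 mol.
The cells are in series, so the same 0.1798 mol of electrons passes through the second cell.
2 H⁺ + 2 e⁻ → H₂ — 2 mol e⁻ per mol H₂, so n(H₂) = 0.1798/2 = 0.08992 mol.
V = nRT/P = (0.08992 × 8.314 × 323) / (86.3 × 10³) = 0.00280 m³ = 2.80 L.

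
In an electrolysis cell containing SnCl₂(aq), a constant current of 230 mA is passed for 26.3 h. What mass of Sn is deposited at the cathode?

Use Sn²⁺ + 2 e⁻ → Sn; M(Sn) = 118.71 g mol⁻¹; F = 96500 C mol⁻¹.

13.4 g

Q = I·t = 0.2300 A × 94680 s = 21780 C.
n(e⁻) = Q/F = 21780 / 96500 = 0.2257 mol.
Sn²⁺ + 2 e⁻ → Sn, so n(Sn) = n(e⁻)/2 = 0.1128 mol.
m = n·M = 0.1128 × 118.71 = 13.4 g.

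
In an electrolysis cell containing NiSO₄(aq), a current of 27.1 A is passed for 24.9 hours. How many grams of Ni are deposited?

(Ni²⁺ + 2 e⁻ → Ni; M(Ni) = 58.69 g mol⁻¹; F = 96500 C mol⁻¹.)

739 g

Q = I·t = 27.10 A × 89640 s = 2429000 C.
n(e⁻) = Q/F = 2429000 / 96500 = 25.17 mol.
Ni²⁺ + 2 e⁻ → Ni, so n(Ni) = n(e⁻)/2 = 12.59 mol.
m = n·M = 12.59 × 58.69 = 739 g.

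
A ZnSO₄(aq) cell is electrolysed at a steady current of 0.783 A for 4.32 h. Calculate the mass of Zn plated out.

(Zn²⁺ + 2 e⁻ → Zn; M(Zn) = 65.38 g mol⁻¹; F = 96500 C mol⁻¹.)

Q = I·t = 0.7830 A × 15552 s = 12180 C.
n(e⁻) = Q/F = 12180 / 96500 = 0.1262 mol.
Zn²⁺ + 2 e⁻ → Zn, so n(Zn) = n(e⁻)/2 = 0.06309 mol.
m = n·M = 0.06309 × 65.38 = 4.13 g.

4.13 g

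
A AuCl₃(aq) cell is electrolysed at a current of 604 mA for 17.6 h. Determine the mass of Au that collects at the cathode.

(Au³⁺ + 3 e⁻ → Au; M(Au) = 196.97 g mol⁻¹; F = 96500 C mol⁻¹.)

Q = I·t = 0.6040 A × 63360 s = 38270 C.
n(e⁻) = Q/F = 38270 / 96500 = 0.3966 mol.
Au³⁺ + 3 e⁻ → Au, so n(Au) = n(e⁻)/3 = 0.1322 mol.
m = n·M = 0.1322 × 196.97 = 26.0 g.

26.0 g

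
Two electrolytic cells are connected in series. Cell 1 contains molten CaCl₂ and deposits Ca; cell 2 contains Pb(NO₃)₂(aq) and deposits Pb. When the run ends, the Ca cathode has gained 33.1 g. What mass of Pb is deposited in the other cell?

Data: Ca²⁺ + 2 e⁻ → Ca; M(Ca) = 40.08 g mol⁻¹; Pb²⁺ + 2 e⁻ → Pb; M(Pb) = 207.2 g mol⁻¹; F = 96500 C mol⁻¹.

171 g

n(Ca) = 33.1 / 40.08 = 0.8258 mol.
Since Ca²⁺ + 2 e⁻ → Ca, n(e⁻) passed = 2 × 0.8258 = 1.652 mol.
Cells in series carry the same charge, so the same 1.652 mol of electrons passes through cell 2.
Pb²⁺ + 2 e⁻ → Pb, so n(Pb) = 1.652 / 2 = 0.8258 mol.
m(Pb) = 0.8258 × 207.2 = 171 g.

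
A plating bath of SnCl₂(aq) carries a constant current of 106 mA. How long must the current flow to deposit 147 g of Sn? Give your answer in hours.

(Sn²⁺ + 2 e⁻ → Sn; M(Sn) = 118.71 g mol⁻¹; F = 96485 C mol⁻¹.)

n(Sn) = m/M = 147 / 118.71 = 1.238 mol.
Each Sn atom requires 2 electrons, so n(e⁻) = 2 × 1.238 = 2.477 mol.
Q = n(e⁻)·F = 2.477 × 96485 = 239000 C.
t = Q/I = 239000 / 0.1060 A = 2254000 s = 626 h.

626 h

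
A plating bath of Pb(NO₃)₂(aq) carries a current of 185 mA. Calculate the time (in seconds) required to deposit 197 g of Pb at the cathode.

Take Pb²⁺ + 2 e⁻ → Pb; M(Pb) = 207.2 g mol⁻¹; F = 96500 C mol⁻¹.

9.92 × 10⁵ s

n(Pb) = m/M = 197 / 207.2 = 0.9508 mol.
Each Pb atom requires 2 electrons, so n(e⁻) = 2 × 0.9508 = 1.902 mol.
Q = n(e⁻)·F = 1.902 × 96500 = 183500 C.
t = Q/I = 183500 / 0.1850 A = 991900 s.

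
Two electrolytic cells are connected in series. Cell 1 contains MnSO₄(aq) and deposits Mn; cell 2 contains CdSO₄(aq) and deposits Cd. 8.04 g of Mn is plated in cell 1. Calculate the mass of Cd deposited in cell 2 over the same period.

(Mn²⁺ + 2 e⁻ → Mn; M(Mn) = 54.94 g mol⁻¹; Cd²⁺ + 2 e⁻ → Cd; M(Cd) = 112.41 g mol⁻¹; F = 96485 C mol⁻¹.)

16.5 g

n(Mn) = 8.04 / 54.94 = 0.1463 mol.
Since Mn²⁺ + 2 e⁻ → Mn, n(e⁻) passed = 2 × 0.1463 = 0.2927 mol.
Cells in series carry the same charge, so the same 0.2927 mol of electrons passes through cell 2.
Cd²⁺ + 2 e⁻ → Cd, so n(Cd) = 0.2927 / 2 = 0.1463 mol.
m(Cd) = 0.1463 × 112.41 = 16.5 g.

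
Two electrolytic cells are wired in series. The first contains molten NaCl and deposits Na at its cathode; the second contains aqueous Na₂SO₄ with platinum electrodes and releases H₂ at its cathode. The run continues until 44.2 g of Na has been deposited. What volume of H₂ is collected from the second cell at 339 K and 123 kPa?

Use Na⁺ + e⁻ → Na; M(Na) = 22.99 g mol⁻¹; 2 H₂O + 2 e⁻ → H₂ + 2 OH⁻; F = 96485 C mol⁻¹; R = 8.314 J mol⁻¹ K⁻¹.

n(Na) = 44.2 / 22.99 = 1.923 mol, so n(e⁻) = 1 × 1.923 = 1.923 mol.
The cells are in series, so the same 1.923 mol of electrons passes through the second cell.
2 H₂O + 2 e⁻ → H₂ + 2 OH⁻ — 2 mol e⁻ per mol H₂, so n(H₂) = 1.923/2 = 0.9613 mol.
V = nRT/P = (0.9613 × 8.314 × 339) / (123 × 10³) = 0.0220 m³ = 22.0 L.

22.0 L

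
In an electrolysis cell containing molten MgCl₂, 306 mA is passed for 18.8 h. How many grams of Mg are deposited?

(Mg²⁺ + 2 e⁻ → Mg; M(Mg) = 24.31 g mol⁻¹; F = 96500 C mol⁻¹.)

2.61 g

Q = I·t = 0.3060 A × 67680 s = 20710 C.
n(e⁻) = Q/F = 20710 / 96500 = 0.2146 mol.
Mg²⁺ + 2 e⁻ → Mg, so n(Mg) = n(e⁻)/2 = 0.1073 mol.
m = n·M = 0.1073 × 24.31 = 2.61 g.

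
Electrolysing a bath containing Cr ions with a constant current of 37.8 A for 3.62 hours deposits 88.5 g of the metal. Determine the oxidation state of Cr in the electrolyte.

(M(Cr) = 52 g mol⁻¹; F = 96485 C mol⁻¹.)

+3

Q = I·t = 37.80 A × 13032 s = 492600 C, so n(e⁻) = 492600/96485 = 5.106 mol.
n(Cr) deposited = 88.5 / 52 = 1.702 mol.
Electrons per atom = n(e⁻)/n(Cr) = 5.106 / 1.702 = 3.00 ≈ 3, so the ion is Cr³⁺.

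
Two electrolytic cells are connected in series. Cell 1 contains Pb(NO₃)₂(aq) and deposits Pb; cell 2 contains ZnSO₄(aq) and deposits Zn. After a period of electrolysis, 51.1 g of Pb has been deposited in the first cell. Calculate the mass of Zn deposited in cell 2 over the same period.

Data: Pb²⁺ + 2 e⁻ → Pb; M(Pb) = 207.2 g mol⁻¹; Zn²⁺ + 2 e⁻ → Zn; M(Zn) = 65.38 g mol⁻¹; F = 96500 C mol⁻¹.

n(Pb) = 51.1 / 207.2 = 0.2466 mol.
Since Pb²⁺ + 2 e⁻ → Pb, n(e⁻) passed = 2 × 0.2466 = 0.4932 mol.
Cells in series carry the same charge, so the same 0.4932 mol of electrons passes through cell 2.
Zn²⁺ + 2 e⁻ → Zn, so n(Zn) = 0.4932 / 2 = 0.2466 mol.
m(Zn) = 0.2466 × 65.38 = 16.1 g.

16.1 g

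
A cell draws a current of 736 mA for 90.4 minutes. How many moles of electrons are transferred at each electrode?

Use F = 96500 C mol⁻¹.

0.0414 mol

Q = I·t = 0.7360 A × 5424.0 s = 3992 C.
n(e⁻) = Q/F = 3992 / 96500 = 0.0414 mol.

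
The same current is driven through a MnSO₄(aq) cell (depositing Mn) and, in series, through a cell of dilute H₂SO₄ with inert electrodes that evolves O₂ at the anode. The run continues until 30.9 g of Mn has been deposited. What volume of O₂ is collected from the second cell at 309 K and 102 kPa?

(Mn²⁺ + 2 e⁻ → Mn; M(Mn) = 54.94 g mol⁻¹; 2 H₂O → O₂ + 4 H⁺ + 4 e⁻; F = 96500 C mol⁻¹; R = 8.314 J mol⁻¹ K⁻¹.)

7.08 L

n(Mn) = 30.9 / 54.94 = 0.5624 mol, so n(e⁻) = 2 × 0.5624 = 1.125 mol.
The cells are in series, so the same 1.125 mol of electrons passes through the second cell.
2 H₂O → O₂ + 4 H⁺ + 4 e⁻ — 4 mol e⁻ per mol O₂, so n(O₂) = 1.125/4 = 0.2812 mol.
V = nRT/P = (0.2812 × 8.314 × 309) / (102 × 10³) = 0.00708 m³ = 7.08 L.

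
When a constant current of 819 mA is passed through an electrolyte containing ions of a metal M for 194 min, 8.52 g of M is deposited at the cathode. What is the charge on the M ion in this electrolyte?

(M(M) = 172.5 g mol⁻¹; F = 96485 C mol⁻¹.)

Q = I·t = 0.8190 A × 11640 s = 9533 C, so n(e⁻) = 9533/96485 = 0.09880 mol.
n(M) deposited = 8.52 / 172.5 = 0.04939 mol.
Electrons per atom = n(e⁻)/n(M) = 0.09880 / 0.04939 = 2.00 ≈ 2, so the ion is M²⁺.

+2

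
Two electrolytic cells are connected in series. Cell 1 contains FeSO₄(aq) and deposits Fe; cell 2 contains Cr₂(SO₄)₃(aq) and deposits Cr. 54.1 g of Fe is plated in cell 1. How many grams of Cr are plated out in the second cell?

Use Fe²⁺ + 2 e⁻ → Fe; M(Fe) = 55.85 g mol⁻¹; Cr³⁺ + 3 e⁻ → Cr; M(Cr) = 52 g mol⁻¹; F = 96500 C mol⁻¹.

n(Fe) = 54.1 / 55.85 = 0.9687 mol.
Since Fe²⁺ + 2 e⁻ → Fe, n(e⁻) passed = 2 × 0.9687 = 1.937 mol.
Cells in series carry the same charge, so the same 1.937 mol of electrons passes through cell 2.
Cr³⁺ + 3 e⁻ → Cr, so n(Cr) = 1.937 / 3 = 0.6458 mol.
m(Cr) = 0.6458 × 52 = 33.6 g.

33.6 g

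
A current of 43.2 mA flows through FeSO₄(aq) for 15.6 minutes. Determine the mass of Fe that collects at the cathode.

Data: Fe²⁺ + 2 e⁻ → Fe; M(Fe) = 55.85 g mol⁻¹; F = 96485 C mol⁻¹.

0.0117 g

Q = I·t = 0.04320 A × 936.00 s = 40.44 C.
n(e⁻) = Q/F = 40.44 / 96485 = 0.0004191 mol.
Fe²⁺ + 2 e⁻ → Fe, so n(Fe) = n(e⁻)/2 = 0.0002095 mol.
m = n·M = 0.0002095 × 55.85 = 0.0117 g.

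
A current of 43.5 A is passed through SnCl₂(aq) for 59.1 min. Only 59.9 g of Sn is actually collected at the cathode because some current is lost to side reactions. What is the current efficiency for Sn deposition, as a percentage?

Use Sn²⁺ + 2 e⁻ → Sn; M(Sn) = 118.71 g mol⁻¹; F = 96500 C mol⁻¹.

Q = I·t = 43.50 × 3546.0 = 154300 C; n(e⁻) = 154300/96500 = 1.598 mol.
Theoretical n(Sn) = n(e⁻)/2 = 0.7992 mol, i.e. m_theo = 0.7992 × 118.71 = 94.88 g.
Efficiency = m_actual / m_theo = 59.9 / 94.88 = 63.1 %.

63.1 %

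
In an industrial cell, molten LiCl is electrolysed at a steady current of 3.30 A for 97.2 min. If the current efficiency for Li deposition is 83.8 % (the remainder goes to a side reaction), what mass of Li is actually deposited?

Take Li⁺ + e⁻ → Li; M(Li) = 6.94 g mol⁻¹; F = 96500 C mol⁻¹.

1.16 g

Q = I·t = 3.300 × 5832.0 = 19250 C.
n(e⁻) = 19250/96500 = 0.1994 mol; theoretically n(Li) = 0.1994/1 = 0.1994 mol, m_theo = 1.384 g.
At 83.8 % efficiency, m_actual = 0.838 × 1.384 = 1.16 g.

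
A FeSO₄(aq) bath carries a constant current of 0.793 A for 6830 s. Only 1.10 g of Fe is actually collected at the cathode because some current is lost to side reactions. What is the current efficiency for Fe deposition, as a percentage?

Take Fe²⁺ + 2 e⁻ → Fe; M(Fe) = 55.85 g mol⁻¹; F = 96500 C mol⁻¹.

70.2 %

Q = I·t = 0.7930 × 6830.0 = 5416 C; n(e⁻) = 5416/96500 = 0.05613 mol.
Theoretical n(Fe) = n(e⁻)/2 = 0.02806 mol, i.e. m_theo = 0.02806 × 55.85 = 1.567 g.
Efficiency = m_actual / m_theo = 1.10 / 1.567 = 70.2 %.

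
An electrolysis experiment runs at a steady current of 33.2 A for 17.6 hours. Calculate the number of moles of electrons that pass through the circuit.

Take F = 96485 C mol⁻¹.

Q = I·t = 33.20 A × 63360 s = 2104000 C.
n(e⁻) = Q/F = 2104000 / 96485 = 21.8 mol.

21.8 mol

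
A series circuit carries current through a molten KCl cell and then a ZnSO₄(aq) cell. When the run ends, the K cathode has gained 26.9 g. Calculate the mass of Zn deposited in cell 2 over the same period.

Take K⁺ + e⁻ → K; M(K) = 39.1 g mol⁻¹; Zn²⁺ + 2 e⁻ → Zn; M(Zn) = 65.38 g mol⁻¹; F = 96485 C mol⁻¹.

n(K) = 26.9 / 39.1 = 0.6880 mol.
Since K⁺ + e⁻ → K, n(e⁻) passed = 1 × 0.6880 = 0.6880 mol.
Cells in series carry the same charge, so the same 0.6880 mol of electrons passes through cell 2.
Zn²⁺ + 2 e⁻ → Zn, so n(Zn) = 0.6880 / 2 = 0.3440 mol.
m(Zn) = 0.3440 × 65.38 = 22.5 g.

22.5 g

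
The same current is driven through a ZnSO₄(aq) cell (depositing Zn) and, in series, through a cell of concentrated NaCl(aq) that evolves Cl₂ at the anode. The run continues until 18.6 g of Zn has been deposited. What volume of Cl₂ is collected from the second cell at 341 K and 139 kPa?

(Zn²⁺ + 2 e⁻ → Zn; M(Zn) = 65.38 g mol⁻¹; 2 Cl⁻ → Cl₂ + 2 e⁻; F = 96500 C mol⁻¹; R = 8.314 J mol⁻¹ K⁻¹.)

5.80 L

n(Zn) = 18.6 / 65.38 = 0.2845 mol, so n(e⁻) = 2 × 0.2845 = 0.5690 mol.
The cells are in series, so the same 0.5690 mol of electrons passes through the second cell.
2 Cl⁻ → Cl₂ + 2 e⁻ — 2 mol e⁻ per mol Cl₂, so n(Cl₂) = 0.5690/2 = 0.2845 mol.
V = nRT/P = (0.2845 × 8.314 × 341) / (139 × 10³) = 0.00580 m³ = 5.80 L.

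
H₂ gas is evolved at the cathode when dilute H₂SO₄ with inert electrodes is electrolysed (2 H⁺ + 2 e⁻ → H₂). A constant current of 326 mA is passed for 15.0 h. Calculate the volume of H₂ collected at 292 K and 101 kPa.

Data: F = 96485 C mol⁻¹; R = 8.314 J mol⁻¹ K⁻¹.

Q = I·t = 0.3260 A × 54000 s = 17600 C.
n(e⁻) = Q/F = 17600 / 96485 = 0.1825 mol.
2 electrons are transferred per H₂ molecule, so n(H₂) = 0.1825 / 2 = 0.09123 mol.
V = nRT/P = (0.09123 × 8.314 × 292) / (101 × 10³ Pa) = 0.00219 m³ = 2.19 L.

2.19 L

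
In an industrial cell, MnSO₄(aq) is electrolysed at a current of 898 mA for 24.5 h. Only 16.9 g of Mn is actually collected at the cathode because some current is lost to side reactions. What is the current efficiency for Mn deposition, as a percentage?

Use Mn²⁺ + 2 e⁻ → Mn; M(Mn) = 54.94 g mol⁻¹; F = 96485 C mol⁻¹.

74.9 %

Q = I·t = 0.8980 × 88200 = 79200 C; n(e⁻) = 79200/96485 = 0.8209 mol.
Theoretical n(Mn) = n(e⁻)/2 = 0.4104 mol, i.e. m_theo = 0.4104 × 54.94 = 22.55 g.
Efficiency = m_actual / m_theo = 16.9 / 22.55 = 74.9 %.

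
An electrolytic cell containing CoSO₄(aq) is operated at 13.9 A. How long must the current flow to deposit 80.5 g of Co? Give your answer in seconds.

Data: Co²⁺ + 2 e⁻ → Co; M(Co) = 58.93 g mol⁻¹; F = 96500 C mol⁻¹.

n(Co) = m/M = 80.5 / 58.93 = 1.366 mol.
Each Co atom requires 2 electrons, so n(e⁻) = 2 × 1.366 = 2.732 mol.
Q = n(e⁻)·F = 2.732 × 96500 = 263600 C.
t = Q/I = 263600 / 13.90 A = 18970 s.

19000 s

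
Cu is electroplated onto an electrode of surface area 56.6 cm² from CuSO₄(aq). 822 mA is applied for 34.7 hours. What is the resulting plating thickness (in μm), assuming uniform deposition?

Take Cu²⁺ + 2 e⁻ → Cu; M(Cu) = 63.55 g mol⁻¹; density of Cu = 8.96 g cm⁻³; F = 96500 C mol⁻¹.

667 μm

Q = I·t = 0.8220 × 124920 = 102700 C; n(e⁻) = 1.064 mol.
n(Cu) = n(e⁻)/2 = 0.5320 mol, so m = 0.5320 × 63.55 = 33.81 g.
Volume = m/ρ = 33.81 / 8.96 = 3.774 cm³.
Thickness = V/A = 3.774 / 56.6 = 0.0667 cm = 667 μm.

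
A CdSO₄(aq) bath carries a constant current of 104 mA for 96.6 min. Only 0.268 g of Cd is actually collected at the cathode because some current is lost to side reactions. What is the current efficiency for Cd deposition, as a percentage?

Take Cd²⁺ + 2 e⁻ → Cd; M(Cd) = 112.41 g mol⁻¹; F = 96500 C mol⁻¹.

Q = I·t = 0.1040 × 5796.0 = 602.8 C; n(e⁻) = 602.8/96500 = 0.006246 mol.
Theoretical n(Cd) = n(e⁻)/2 = 0.003123 mol, i.e. m_theo = 0.003123 × 112.41 = 0.3511 g.
Efficiency = m_actual / m_theo = 0.268 / 0.3511 = 76.3 %.

76.3 %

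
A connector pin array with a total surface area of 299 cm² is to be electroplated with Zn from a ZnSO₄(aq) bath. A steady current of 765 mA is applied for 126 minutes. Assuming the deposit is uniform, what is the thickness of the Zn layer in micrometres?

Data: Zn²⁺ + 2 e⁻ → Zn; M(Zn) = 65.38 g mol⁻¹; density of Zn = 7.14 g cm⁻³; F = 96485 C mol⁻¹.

9.18 μm

Q = I·t = 0.7650 × 7560.0 = 5783 C; n(e⁻) = 0.05994 mol.
n(Zn) = n(e⁻)/2 = 0.02997 mol, so m = 0.02997 × 65.38 = 1.959 g.
Volume = m/ρ = 1.959 / 7.14 = 0.2744 cm³.
Thickness = V/A = 0.2744 / 299 = 9.18 × 10⁻⁴ cm = 9.18 μm.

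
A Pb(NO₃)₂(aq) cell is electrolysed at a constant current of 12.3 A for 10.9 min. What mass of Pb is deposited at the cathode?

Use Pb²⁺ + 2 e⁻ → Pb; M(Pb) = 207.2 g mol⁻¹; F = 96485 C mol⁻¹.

8.64 g

Q = I·t = 12.30 A × 654.00 s = 8044 C.
n(e⁻) = Q/F = 8044 / 96485 = 0.08337 mol.
Pb²⁺ + 2 e⁻ → Pb, so n(Pb) = n(e⁻)/2 = 0.04169 mol.
m = n·M = 0.04169 × 207.2 = 8.64 g.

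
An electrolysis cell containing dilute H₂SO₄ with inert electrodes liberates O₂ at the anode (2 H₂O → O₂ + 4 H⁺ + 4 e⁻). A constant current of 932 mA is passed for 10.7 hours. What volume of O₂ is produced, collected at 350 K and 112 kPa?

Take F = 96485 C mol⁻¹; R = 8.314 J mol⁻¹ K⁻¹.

2.42 L

Q = I·t = 0.9320 A × 38520 s = 35900 C.
n(e⁻) = Q/F = 35900 / 96485 = 0.3721 mol.
4 electrons are transferred per O₂ molecule, so n(O₂) = 0.3721 / 4 = 0.09302 mol.
V = nRT/P = (0.09302 × 8.314 × 350) / (112 × 10³ Pa) = 0.00242 m³ = 2.42 L.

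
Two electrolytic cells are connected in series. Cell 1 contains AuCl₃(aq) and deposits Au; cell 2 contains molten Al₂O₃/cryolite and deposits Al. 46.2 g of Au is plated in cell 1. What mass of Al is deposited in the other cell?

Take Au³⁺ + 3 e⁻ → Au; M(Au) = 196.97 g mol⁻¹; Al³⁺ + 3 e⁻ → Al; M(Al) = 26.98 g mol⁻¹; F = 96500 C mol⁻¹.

n(Au) = 46.2 / 196.97 = 0.2346 mol.
Since Au³⁺ + 3 e⁻ → Au, n(e⁻) passed = 3 × 0.2346 = 0.7037 mol.
Cells in series carry the same charge, so the same 0.7037 mol of electrons passes through cell 2.
Al³⁺ + 3 e⁻ → Al, so n(Al) = 0.7037 / 3 = 0.2346 mol.
m(Al) = 0.2346 × 26.98 = 6.33 g.

6.33 g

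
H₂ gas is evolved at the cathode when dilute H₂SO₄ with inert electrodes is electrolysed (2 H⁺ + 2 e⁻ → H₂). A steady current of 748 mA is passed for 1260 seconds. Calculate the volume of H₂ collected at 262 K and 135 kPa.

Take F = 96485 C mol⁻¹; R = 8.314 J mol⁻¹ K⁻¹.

0.0788 L

Q = I·t = 0.7480 A × 1260.0 s = 942.5 C.
n(e⁻) = Q/F = 942.5 / 96485 = 0.009768 mol.
2 electrons are transferred per H₂ molecule, so n(H₂) = 0.009768 / 2 = 0.004884 mol.
V = nRT/P = (0.004884 × 8.314 × 262) / (135 × 10³ Pa) = 7.88 × 10⁻⁵ m³ = 0.0788 L.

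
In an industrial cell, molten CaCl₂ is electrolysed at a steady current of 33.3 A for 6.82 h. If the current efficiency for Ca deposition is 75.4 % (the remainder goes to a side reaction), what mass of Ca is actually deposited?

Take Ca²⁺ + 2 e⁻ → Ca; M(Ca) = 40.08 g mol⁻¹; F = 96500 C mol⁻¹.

Q = I·t = 33.30 × 24552 = 817600 C.
n(e⁻) = 817600/96500 = 8.472 mol; theoretically n(Ca) = 8.472/2 = 4.236 mol, m_theo = 169.8 g.
At 75.4 % efficiency, m_actual = 0.754 × 169.8 = 128 g.

128 g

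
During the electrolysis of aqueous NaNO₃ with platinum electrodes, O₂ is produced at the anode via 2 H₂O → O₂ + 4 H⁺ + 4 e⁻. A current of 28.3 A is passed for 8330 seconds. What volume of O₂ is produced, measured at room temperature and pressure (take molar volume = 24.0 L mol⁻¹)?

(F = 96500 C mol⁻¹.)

Q = I·t = 28.30 A × 8330.0 s = 235700 C.
n(e⁻) = Q/F = 235700 / 96500 = 2.443 mol.
4 electrons are transferred per O₂ molecule, so n(O₂) = 2.443 / 4 = 0.6107 mol.
V = n × V_m = 0.6107 × 24.0 = 14.7 L.

14.7 L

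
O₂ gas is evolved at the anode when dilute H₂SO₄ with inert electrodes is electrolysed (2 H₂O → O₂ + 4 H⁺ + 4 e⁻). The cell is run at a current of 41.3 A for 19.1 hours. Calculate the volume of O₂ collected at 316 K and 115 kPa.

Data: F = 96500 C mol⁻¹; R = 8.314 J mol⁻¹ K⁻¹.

168 L

Q = I·t = 41.30 A × 68760 s = 2840000 C.
n(e⁻) = Q/F = 2840000 / 96500 = 29.43 mol.
4 electrons are transferred per O₂ molecule, so n(O₂) = 29.43 / 4 = 7.357 mol.
V = nRT/P = (7.357 × 8.314 × 316) / (115 × 10³ Pa) = 0.168 m³ = 168 L.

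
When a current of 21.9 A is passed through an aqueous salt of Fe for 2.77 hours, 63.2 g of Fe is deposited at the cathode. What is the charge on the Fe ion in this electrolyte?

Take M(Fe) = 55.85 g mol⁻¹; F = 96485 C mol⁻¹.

+2

Q = I·t = 21.90 A × 9972.0 s = 218400 C, so n(e⁻) = 218400/96485 = 2.263 mol.
n(Fe) deposited = 63.2 / 55.85 = 1.132 mol.
Electrons per atom = n(e⁻)/n(Fe) = 2.263 / 1.132 = 2.00 ≈ 2, so the ion is Fe²⁺.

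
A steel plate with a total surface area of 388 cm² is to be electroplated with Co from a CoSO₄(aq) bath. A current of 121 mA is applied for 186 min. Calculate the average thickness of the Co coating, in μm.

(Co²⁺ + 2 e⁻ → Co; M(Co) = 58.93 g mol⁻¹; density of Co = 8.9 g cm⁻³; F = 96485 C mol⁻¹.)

Q = I·t = 0.1210 × 11160 = 1350 C; n(e⁻) = 0.01400 mol.
n(Co) = n(e⁻)/2 = 0.006998 mol, so m = 0.006998 × 58.93 = 0.4124 g.
Volume = m/ρ = 0.4124 / 8.9 = 0.04633 cm³.
Thickness = V/A = 0.04633 / 388 = 1.19 × 10⁻⁴ cm = 1.19 μm.

1.19 μm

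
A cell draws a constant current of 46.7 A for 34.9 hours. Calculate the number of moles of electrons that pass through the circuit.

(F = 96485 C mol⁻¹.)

Q = I·t = 46.70 A × 125640 s = 5867000 C.
n(e⁻) = Q/F = 5867000 / 96485 = 60.8 mol.

60.8 mol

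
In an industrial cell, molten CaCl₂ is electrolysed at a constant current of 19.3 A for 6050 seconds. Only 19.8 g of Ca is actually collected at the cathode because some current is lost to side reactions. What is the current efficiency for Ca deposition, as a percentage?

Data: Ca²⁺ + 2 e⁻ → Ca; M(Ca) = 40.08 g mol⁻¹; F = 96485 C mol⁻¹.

81.6 %

Q = I·t = 19.30 × 6050.0 = 116800 C; n(e⁻) = 116800/96485 = 1.210 mol.
Theoretical n(Ca) = n(e⁻)/2 = 0.6051 mol, i.e. m_theo = 0.6051 × 40.08 = 24.25 g.
Efficiency = m_actual / m_theo = 19.8 / 24.25 = 81.6 %.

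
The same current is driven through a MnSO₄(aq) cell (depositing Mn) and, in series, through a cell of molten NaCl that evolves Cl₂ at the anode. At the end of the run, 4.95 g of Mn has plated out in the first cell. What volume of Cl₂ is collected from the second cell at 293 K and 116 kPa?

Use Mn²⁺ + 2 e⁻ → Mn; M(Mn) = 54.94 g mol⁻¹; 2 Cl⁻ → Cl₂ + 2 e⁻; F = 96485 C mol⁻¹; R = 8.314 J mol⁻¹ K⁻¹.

1.89 L

n(Mn) = 4.95 / 54.94 = 0.09010 mol, so n(e⁻) = 2 × 0.09010 = 0.1802 mol.
The cells are in series, so the same 0.1802 mol of electrons passes through the second cell.
2 Cl⁻ → Cl₂ + 2 e⁻ — 2 mol e⁻ per mol Cl₂, so n(Cl₂) = 0.1802/2 = 0.09010 mol.
V = nRT/P = (0.09010 × 8.314 × 293) / (116 × 10³) = 0.00189 m³ = 1.89 L.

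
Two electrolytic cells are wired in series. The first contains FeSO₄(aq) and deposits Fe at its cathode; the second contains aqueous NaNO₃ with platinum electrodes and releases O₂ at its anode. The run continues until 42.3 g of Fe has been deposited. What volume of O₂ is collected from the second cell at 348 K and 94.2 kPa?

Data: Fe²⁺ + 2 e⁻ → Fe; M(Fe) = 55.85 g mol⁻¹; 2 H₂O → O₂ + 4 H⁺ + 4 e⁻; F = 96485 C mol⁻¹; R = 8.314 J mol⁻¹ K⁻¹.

11.6 L

n(Fe) = 42.3 / 55.85 = 0.7574 mol, so n(e⁻) = 2 × 0.7574 = 1.515 mol.
The cells are in series, so the same 1.515 mol of electrons passes through the second cell.
2 H₂O → O₂ + 4 H⁺ + 4 e⁻ — 4 mol e⁻ per mol O₂, so n(O₂) = 1.515/4 = 0.3787 mol.
V = nRT/P = (0.3787 × 8.314 × 348) / (94.2 × 10³) = 0.0116 m³ = 11.6 L.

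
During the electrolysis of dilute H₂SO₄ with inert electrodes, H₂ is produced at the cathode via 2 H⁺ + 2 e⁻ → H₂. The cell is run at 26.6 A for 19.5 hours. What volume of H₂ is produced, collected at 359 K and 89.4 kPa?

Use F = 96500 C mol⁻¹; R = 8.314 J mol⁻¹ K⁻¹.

323 L

Q = I·t = 26.60 A × 70200 s = 1867000 C.
n(e⁻) = Q/F = 1867000 / 96500 = 19.35 mol.
2 electrons are transferred per H₂ molecule, so n(H₂) = 19.35 / 2 = 9.675 mol.
V = nRT/P = (9.675 × 8.314 × 359) / (89.4 × 10³ Pa) = 0.323 m³ = 323 L.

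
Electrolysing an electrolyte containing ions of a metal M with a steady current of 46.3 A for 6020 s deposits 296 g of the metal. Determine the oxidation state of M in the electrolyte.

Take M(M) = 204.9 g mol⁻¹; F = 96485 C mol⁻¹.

Q = I·t = 46.30 A × 6020.0 s = 278700 C, so n(e⁻) = 278700/96485 = 2.889 mol.
n(M) deposited = 296 / 204.9 = 1.445 mol.
Electrons per atom = n(e⁻)/n(M) = 2.889 / 1.445 = 2.00 ≈ 2, so the ion is M²⁺.

+2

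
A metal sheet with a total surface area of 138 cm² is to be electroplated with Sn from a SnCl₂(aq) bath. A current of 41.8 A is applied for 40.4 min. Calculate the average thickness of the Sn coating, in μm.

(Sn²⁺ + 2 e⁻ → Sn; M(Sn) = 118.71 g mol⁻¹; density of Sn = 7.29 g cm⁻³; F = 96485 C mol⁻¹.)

Q = I·t = 41.80 × 2424.0 = 101300 C; n(e⁻) = 1.050 mol.
n(Sn) = n(e⁻)/2 = 0.5251 mol, so m = 0.5251 × 118.71 = 62.33 g.
Volume = m/ρ = 62.33 / 7.29 = 8.550 cm³.
Thickness = V/A = 8.550 / 138 = 0.0620 cm = 620 μm.

620 μm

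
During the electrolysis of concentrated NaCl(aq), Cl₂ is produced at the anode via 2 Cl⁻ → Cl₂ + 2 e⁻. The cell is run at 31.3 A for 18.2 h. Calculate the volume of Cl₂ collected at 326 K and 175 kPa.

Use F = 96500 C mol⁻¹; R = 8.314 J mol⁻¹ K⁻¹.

165 L

Q = I·t = 31.30 A × 65520 s = 2051000 C.
n(e⁻) = Q/F = 2051000 / 96500 = 21.25 mol.
2 electrons are transferred per Cl₂ molecule, so n(Cl₂) = 21.25 / 2 = 10.63 mol.
V = nRT/P = (10.63 × 8.314 × 326) / (175 × 10³ Pa) = 0.165 m³ = 165 L.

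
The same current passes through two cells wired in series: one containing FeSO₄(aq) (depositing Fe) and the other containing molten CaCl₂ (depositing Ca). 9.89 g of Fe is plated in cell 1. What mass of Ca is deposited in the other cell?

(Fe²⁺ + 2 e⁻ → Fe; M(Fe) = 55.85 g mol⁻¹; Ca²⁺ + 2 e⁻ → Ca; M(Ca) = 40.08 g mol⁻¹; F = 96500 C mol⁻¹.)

7.10 g

n(Fe) = 9.89 / 55.85 = 0.1771 mol.
Since Fe²⁺ + 2 e⁻ → Fe, n(e⁻) passed = 2 × 0.1771 = 0.3542 mol.
Cells in series carry the same charge, so the same 0.3542 mol of electrons passes through cell 2.
Ca²⁺ + 2 e⁻ → Ca, so n(Ca) = 0.3542 / 2 = 0.1771 mol.
m(Ca) = 0.1771 × 40.08 = 7.10 g.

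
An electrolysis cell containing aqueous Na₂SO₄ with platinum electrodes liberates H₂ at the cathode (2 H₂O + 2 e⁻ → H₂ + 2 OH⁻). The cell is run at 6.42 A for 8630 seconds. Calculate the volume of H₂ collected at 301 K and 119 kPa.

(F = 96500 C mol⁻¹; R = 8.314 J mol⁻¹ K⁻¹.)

6.04 L

Q = I·t = 6.420 A × 8630.0 s = 55400 C.
n(e⁻) = Q/F = 55400 / 96500 = 0.5741 mol.
2 electrons are transferred per H₂ molecule, so n(H₂) = 0.5741 / 2 = 0.2871 mol.
V = nRT/P = (0.2871 × 8.314 × 301) / (119 × 10³ Pa) = 0.00604 m³ = 6.04 L.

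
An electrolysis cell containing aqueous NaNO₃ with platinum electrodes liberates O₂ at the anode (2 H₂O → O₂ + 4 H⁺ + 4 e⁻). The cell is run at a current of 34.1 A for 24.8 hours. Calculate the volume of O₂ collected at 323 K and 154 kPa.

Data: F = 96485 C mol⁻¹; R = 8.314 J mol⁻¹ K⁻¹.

Q = I·t = 34.10 A × 89280 s = 3044000 C.
n(e⁻) = Q/F = 3044000 / 96485 = 31.55 mol.
4 electrons are transferred per O₂ molecule, so n(O₂) = 31.55 / 4 = 7.888 mol.
V = nRT/P = (7.888 × 8.314 × 323) / (154 × 10³ Pa) = 0.138 m³ = 138 L.

138 L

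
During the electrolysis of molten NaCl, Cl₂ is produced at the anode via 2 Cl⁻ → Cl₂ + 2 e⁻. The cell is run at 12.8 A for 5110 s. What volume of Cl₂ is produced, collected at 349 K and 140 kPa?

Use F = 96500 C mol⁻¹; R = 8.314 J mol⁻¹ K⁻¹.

Q = I·t = 12.80 A × 5110.0 s = 65410 C.
n(e⁻) = Q/F = 65410 / 96500 = 0.6778 mol.
2 electrons are transferred per Cl₂ molecule, so n(Cl₂) = 0.6778 / 2 = 0.3389 mol.
V = nRT/P = (0.3389 × 8.314 × 349) / (140 × 10³ Pa) = 0.00702 m³ = 7.02 L.

7.02 L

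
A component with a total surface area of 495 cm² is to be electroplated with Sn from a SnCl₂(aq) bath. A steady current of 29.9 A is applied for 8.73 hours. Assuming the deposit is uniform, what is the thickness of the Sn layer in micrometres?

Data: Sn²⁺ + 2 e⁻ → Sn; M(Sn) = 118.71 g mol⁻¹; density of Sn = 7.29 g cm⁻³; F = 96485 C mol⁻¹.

1600 μm

Q = I·t = 29.90 × 31428 = 939700 C; n(e⁻) = 9.739 mol.
n(Sn) = n(e⁻)/2 = 4.870 mol, so m = 4.870 × 118.71 = 578.1 g.
Volume = m/ρ = 578.1 / 7.29 = 79.30 cm³.
Thickness = V/A = 79.30 / 495 = 0.160 cm = 1600 μm.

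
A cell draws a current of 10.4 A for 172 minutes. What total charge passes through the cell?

1.07 × 10⁵ C

Q = I·t = 10.40 A × 10320 s = 1.07 × 10⁵ C.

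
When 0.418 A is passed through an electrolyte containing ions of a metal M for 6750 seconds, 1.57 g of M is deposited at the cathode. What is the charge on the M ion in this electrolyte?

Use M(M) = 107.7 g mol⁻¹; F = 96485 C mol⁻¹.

+2

Q = I·t = 0.4180 A × 6750.0 s = 2822 C, so n(e⁻) = 2822/96485 = 0.02924 mol.
n(M) deposited = 1.57 / 107.7 = 0.01458 mol.
Electrons per atom = n(e⁻)/n(M) = 0.02924 / 0.01458 = 2.01 ≈ 2, so the ion is M²⁺.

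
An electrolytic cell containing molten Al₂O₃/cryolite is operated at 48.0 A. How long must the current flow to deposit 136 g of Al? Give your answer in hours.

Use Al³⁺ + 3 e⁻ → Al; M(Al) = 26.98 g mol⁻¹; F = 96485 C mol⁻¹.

n(Al) = m/M = 136 / 26.98 = 5.041 mol.
Each Al atom requires 3 electrons, so n(e⁻) = 3 × 5.041 = 15.12 mol.
Q = n(e⁻)·F = 15.12 × 96485 = 1459000 C.
t = Q/I = 1459000 / 48.00 A = 30400 s = 8.44 h.

8.44 h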